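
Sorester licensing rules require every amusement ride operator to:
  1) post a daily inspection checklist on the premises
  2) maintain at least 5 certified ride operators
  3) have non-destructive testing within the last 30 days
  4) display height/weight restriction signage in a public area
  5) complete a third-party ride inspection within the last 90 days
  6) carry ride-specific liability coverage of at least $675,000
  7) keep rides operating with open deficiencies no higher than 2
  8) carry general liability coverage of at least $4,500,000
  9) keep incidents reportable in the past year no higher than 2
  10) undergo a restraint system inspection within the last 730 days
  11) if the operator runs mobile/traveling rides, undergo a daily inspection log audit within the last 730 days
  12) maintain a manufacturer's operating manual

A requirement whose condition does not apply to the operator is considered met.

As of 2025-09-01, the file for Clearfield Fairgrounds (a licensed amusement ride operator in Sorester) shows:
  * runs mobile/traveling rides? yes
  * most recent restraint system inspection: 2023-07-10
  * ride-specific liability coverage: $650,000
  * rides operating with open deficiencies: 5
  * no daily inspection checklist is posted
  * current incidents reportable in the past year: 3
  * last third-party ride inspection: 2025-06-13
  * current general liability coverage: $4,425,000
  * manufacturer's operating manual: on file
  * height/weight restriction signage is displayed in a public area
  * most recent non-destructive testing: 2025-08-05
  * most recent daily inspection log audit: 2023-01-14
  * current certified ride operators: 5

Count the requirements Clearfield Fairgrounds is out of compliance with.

7

1. daily inspection checklist absent → not met
2. certified ride operators 5 ≥ 5 → met
3. non-destructive testing 27 days ago vs limit 30 → met
4. height/weight restriction signage present → met
5. third-party ride inspection 80 days ago vs limit 90 → met
6. ride-specific liability coverage $650,000 < $675,000 → not met
7. rides operating with open deficiencies 5 > 2 → not met
8. general liability coverage $4,425,000 < $4,500,000 → not met
9. incidents reportable in the past year 3 > 2 → not met
10. restraint system inspection 784 days ago vs limit 730 → not met
11. condition 'runs mobile/traveling rides' holds; daily inspection log audit 961 days ago vs limit 730 → not met
12. manufacturer's operating manual present → met
Not met: 7 of 12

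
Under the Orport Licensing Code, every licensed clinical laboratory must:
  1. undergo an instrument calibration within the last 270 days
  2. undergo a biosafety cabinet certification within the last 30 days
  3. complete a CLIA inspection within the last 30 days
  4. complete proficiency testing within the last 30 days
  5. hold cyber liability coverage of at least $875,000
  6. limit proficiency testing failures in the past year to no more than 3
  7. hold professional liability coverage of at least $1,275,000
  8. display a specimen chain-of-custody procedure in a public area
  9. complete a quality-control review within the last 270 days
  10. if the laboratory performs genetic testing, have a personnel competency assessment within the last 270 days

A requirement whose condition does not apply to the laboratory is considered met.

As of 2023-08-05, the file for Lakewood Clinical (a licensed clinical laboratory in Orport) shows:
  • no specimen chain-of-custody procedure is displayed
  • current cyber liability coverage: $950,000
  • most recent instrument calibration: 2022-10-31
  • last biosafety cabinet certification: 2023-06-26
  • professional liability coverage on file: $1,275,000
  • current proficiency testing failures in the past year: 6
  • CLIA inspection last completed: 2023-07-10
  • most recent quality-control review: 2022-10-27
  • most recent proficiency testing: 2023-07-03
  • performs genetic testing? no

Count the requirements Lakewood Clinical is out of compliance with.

6

1. instrument calibration 278 days ago vs limit 270 → not met
2. biosafety cabinet certification 40 days ago vs limit 30 → not met
3. CLIA inspection 26 days ago vs limit 30 → met
4. proficiency testing 33 days ago vs limit 30 → not met
5. cyber liability coverage $950,000 ≥ $875,000 → met
6. proficiency testing failures in the past year 6 > 3 → not met
7. professional liability coverage $1,275,000 ≥ $1,275,000 → met
8. specimen chain-of-custody procedure absent → not met
9. quality-control review 282 days ago vs limit 270 → not met
10. condition 'performs genetic testing' does not hold → requirement n/a → met
Not met: 6 of 10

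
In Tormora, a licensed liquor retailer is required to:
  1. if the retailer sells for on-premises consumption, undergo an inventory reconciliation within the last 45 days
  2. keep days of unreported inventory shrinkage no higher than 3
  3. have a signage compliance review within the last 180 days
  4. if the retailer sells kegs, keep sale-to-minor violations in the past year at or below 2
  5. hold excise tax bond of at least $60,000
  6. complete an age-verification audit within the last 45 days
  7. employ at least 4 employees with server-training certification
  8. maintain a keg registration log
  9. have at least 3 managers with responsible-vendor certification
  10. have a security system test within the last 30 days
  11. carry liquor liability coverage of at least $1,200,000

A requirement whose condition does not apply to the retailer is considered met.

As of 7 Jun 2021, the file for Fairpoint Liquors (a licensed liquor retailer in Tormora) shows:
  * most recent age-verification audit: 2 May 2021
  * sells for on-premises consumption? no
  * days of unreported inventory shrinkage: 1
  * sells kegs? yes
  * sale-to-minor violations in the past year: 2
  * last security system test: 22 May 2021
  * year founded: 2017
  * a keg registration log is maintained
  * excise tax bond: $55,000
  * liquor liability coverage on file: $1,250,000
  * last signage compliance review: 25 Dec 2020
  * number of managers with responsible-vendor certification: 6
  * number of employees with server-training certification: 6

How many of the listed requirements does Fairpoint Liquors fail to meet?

1

1. condition 'sells for on-premises consumption' does not hold → requirement n/a → met
2. days of unreported inventory shrinkage 1 ≤ 3 → met
3. signage compliance review 164 days ago vs limit 180 → met
4. condition 'sells kegs' holds; sale-to-minor violations in the past year 2 ≤ 2 → met
5. excise tax bond $55,000 < $60,000 → not met
6. age-verification audit 36 days ago vs limit 45 → met
7. employees with server-training certification 6 ≥ 4 → met
8. keg registration log present → met
9. managers with responsible-vendor certification 6 ≥ 3 → met
10. security system test 16 days ago vs limit 30 → met
11. liquor liability coverage $1,250,000 ≥ $1,200,000 → met
Not met: 1 of 11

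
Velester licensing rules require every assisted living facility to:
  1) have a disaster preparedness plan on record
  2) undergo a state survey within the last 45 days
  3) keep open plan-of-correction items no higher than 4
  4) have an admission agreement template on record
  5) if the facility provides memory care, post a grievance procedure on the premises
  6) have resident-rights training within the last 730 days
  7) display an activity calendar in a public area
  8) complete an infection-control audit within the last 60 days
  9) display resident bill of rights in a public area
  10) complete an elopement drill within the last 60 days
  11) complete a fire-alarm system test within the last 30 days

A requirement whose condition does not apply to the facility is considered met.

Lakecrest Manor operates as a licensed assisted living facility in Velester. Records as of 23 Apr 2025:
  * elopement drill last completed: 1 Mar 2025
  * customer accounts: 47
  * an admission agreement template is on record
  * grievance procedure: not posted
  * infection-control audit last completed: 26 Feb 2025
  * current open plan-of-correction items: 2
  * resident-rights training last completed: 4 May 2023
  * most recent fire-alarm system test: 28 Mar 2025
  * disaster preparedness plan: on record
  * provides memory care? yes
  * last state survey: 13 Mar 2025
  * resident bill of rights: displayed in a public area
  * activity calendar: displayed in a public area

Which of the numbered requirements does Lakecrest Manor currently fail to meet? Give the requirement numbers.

5

1. disaster preparedness plan present → met
2. state survey 41 days ago vs limit 45 → met
3. open plan-of-correction items 2 ≤ 4 → met
4. admission agreement template present → met
5. condition 'provides memory care' holds; grievance procedure absent → not met
6. resident-rights training 720 days ago vs limit 730 → met
7. activity calendar present → met
8. infection-control audit 56 days ago vs limit 60 → met
9. resident bill of rights present → met
10. elopement drill 53 days ago vs limit 60 → met
11. fire-alarm system test 26 days ago vs limit 30 → met
Not met: 5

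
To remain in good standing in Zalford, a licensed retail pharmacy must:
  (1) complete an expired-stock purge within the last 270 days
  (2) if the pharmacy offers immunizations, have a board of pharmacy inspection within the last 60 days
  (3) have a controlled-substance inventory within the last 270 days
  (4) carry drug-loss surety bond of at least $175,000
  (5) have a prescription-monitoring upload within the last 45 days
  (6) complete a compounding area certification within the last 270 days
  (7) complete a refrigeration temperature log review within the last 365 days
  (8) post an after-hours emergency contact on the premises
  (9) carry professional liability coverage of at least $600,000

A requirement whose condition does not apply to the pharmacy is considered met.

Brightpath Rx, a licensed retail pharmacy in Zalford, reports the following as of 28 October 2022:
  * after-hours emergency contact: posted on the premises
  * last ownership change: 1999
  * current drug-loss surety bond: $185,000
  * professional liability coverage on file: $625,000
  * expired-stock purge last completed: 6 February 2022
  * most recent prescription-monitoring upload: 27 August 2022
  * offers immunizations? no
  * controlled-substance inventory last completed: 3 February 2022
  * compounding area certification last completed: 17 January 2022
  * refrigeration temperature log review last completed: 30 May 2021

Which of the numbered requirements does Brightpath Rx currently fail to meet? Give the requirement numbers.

5, 6, 7

1. expired-stock purge 264 days ago vs limit 270 → met
2. condition 'offers immunizations' does not hold → requirement n/a → met
3. controlled-substance inventory 267 days ago vs limit 270 → met
4. drug-loss surety bond $185,000 ≥ $175,000 → met
5. prescription-monitoring upload 62 days ago vs limit 45 → not met
6. compounding area certification 284 days ago vs limit 270 → not met
7. refrigeration temperature log review 516 days ago vs limit 365 → not met
8. after-hours emergency contact present → met
9. professional liability coverage $625,000 ≥ $600,000 → met
Not met: 5, 6, 7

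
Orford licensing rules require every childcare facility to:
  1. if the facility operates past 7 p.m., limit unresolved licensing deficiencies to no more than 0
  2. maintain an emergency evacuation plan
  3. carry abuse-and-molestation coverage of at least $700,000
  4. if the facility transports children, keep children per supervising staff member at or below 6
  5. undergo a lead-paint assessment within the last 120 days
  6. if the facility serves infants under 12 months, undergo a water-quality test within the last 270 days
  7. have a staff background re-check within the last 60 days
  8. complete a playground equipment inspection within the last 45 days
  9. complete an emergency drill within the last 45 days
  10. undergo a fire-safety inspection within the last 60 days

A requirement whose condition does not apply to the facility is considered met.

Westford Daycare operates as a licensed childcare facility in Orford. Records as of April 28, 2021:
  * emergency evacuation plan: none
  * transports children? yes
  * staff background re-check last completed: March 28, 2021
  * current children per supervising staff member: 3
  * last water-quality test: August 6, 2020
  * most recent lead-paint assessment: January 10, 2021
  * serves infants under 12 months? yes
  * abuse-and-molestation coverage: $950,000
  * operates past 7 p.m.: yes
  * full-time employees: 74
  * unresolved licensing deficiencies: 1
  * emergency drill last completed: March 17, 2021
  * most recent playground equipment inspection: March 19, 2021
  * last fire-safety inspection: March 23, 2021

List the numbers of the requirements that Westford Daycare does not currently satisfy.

1, 2

1. condition 'operates past 7 p.m.' holds; unresolved licensing deficiencies 1 > 0 → not met
2. emergency evacuation plan absent → not met
3. abuse-and-molestation coverage $950,000 ≥ $700,000 → met
4. condition 'transports children' holds; children per supervising staff member 3 ≤ 6 → met
5. lead-paint assessment 108 days ago vs limit 120 → met
6. condition 'serves infants under 12 months' holds; water-quality test 265 days ago vs limit 270 → met
7. staff background re-check 31 days ago vs limit 60 → met
8. playground equipment inspection 40 days ago vs limit 45 → met
9. emergency drill 42 days ago vs limit 45 → met
10. fire-safety inspection 36 days ago vs limit 60 → met
Not met: 1, 2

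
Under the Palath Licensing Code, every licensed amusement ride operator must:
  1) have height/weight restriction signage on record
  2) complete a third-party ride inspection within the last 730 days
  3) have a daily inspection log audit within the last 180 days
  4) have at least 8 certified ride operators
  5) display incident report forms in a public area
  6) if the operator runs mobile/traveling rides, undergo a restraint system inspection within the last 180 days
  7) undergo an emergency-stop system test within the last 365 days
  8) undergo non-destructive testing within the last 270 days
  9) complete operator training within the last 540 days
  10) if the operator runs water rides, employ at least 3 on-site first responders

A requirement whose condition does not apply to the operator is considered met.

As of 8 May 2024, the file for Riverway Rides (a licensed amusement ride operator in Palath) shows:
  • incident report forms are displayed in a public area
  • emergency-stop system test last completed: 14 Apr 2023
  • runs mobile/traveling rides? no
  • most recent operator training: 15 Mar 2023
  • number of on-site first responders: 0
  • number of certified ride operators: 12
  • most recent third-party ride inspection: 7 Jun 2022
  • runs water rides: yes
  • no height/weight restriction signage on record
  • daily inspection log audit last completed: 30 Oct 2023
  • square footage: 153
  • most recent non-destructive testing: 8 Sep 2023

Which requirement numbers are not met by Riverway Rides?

1. height/weight restriction signage absent → not met
2. third-party ride inspection 701 days ago vs limit 730 → met
3. daily inspection log audit 191 days ago vs limit 180 → not met
4. certified ride operators 12 ≥ 8 → met
5. incident report forms present → met
6. condition 'runs mobile/traveling rides' does not hold → requirement n/a → met
7. emergency-stop system test 390 days ago vs limit 365 → not met
8. non-destructive testing 243 days ago vs limit 270 → met
9. operator training 420 days ago vs limit 540 → met
10. condition 'runs water rides' holds; on-site first responders 0 < 3 → not met
Not met: 1, 3, 7, 10

1, 3, 7, 10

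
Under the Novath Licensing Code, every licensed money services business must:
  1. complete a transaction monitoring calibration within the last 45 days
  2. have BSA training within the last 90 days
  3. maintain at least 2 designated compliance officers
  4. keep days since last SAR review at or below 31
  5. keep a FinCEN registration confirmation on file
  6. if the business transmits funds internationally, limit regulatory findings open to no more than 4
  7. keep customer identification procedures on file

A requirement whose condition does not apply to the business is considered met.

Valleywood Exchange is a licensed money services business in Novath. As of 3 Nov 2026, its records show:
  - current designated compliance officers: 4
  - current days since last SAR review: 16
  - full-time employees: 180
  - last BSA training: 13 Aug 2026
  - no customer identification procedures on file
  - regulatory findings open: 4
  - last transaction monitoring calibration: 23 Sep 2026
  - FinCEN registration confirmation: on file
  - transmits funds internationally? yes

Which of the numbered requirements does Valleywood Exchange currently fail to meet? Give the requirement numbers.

1. transaction monitoring calibration 41 days ago vs limit 45 → met
2. BSA training 82 days ago vs limit 90 → met
3. designated compliance officers 4 ≥ 2 → met
4. days since last SAR review 16 ≤ 31 → met
5. FinCEN registration confirmation present → met
6. condition 'transmits funds internationally' holds; regulatory findings open 4 ≤ 4 → met
7. customer identification procedures absent → not met
Not met: 7

7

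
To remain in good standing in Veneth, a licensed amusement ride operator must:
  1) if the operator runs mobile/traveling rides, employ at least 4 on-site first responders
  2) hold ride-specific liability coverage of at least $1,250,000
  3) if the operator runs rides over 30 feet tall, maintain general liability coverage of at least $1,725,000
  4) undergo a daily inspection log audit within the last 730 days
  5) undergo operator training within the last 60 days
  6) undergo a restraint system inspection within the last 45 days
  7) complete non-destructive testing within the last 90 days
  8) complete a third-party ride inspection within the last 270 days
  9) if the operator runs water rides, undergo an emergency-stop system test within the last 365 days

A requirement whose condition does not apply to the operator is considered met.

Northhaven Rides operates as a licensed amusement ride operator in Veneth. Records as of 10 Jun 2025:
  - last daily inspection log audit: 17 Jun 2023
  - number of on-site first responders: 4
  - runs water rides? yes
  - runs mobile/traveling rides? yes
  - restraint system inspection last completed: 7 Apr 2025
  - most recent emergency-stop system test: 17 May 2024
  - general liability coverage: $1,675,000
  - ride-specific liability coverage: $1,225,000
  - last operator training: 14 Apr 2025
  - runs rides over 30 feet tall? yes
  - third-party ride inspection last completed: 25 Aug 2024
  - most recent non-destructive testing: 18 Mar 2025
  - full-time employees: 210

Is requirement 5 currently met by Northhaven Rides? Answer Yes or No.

5. operator training 57 days ago vs limit 60 → met

Yes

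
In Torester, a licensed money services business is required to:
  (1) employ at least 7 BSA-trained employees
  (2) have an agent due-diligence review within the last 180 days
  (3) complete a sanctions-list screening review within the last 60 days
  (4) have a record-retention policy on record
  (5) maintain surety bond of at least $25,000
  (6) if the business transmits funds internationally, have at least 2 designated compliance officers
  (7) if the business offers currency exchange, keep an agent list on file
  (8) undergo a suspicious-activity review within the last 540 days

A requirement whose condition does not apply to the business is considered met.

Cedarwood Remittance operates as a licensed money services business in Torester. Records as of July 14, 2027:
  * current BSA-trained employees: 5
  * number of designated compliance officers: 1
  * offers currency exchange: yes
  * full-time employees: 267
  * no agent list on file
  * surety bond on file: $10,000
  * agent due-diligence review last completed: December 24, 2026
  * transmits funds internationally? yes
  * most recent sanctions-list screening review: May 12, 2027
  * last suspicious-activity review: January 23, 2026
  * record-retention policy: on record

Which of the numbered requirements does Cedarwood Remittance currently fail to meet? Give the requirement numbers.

1. BSA-trained employees 5 < 7 → not met
2. agent due-diligence review 202 days ago vs limit 180 → not met
3. sanctions-list screening review 63 days ago vs limit 60 → not met
4. record-retention policy present → met
5. surety bond $10,000 < $25,000 → not met
6. condition 'transmits funds internationally' holds; designated compliance officers 1 < 2 → not met
7. condition 'offers currency exchange' holds; agent list absent → not met
8. suspicious-activity review 537 days ago vs limit 540 → met
Not met: 1, 2, 3, 5, 6, 7

1, 2, 3, 5, 6, 7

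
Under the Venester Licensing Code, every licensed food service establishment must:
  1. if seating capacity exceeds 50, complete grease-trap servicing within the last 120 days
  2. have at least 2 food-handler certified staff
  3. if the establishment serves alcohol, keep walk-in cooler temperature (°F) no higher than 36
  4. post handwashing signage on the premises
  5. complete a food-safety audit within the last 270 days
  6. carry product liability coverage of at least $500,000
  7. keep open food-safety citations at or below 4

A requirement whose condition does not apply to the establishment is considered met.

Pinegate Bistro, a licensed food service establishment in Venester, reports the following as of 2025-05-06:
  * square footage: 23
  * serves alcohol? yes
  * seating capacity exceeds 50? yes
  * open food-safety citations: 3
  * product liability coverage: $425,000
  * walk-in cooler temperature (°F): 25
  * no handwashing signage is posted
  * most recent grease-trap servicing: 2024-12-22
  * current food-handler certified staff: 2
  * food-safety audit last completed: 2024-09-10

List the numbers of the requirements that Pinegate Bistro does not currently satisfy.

1. condition 'seating capacity exceeds 50' holds; grease-trap servicing 135 days ago vs limit 120 → not met
2. food-handler certified staff 2 ≥ 2 → met
3. condition 'serves alcohol' holds; walk-in cooler temperature (°F) 25 ≤ 36 → met
4. handwashing signage absent → not met
5. food-safety audit 238 days ago vs limit 270 → met
6. product liability coverage $425,000 < $500,000 → not met
7. open food-safety citations 3 ≤ 4 → met
Not met: 1, 4, 6

1, 4, 6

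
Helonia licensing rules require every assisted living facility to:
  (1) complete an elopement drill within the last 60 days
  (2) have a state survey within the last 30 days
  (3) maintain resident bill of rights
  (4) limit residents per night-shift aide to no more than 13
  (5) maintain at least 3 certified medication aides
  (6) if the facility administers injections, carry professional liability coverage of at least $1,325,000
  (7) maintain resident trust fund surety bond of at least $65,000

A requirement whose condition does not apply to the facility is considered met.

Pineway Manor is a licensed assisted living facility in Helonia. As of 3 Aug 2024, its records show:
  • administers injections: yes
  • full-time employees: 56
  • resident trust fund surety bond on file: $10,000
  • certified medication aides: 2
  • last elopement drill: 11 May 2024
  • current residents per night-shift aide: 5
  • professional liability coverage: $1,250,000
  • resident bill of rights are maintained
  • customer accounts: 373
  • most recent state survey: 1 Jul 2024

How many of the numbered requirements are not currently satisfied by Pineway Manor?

1. elopement drill 84 days ago vs limit 60 → not met
2. state survey 33 days ago vs limit 30 → not met
3. resident bill of rights present → met
4. residents per night-shift aide 5 ≤ 13 → met
5. certified medication aides 2 < 3 → not met
6. condition 'administers injections' holds; professional liability coverage $1,250,000 < $1,325,000 → not met
7. resident trust fund surety bond $10,000 < $65,000 → not met
Not met: 5 of 7

5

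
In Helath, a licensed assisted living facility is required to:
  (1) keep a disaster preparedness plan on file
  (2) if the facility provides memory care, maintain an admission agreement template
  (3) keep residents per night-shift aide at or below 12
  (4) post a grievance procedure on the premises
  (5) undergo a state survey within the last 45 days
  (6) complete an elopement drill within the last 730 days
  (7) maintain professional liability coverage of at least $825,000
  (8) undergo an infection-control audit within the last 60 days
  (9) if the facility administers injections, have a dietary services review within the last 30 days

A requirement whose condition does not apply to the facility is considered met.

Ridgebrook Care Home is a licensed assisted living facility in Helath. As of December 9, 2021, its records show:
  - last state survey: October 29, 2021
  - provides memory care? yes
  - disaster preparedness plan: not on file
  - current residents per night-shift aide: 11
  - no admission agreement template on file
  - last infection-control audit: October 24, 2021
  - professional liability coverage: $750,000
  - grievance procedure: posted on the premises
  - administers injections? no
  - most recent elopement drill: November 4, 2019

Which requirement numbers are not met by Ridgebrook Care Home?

1, 2, 6, 7

1. disaster preparedness plan absent → not met
2. condition 'provides memory care' holds; admission agreement template absent → not met
3. residents per night-shift aide 11 ≤ 12 → met
4. grievance procedure present → met
5. state survey 41 days ago vs limit 45 → met
6. elopement drill 766 days ago vs limit 730 → not met
7. professional liability coverage $750,000 < $825,000 → not met
8. infection-control audit 46 days ago vs limit 60 → met
9. condition 'administers injections' does not hold → requirement n/a → met
Not met: 1, 2, 6, 7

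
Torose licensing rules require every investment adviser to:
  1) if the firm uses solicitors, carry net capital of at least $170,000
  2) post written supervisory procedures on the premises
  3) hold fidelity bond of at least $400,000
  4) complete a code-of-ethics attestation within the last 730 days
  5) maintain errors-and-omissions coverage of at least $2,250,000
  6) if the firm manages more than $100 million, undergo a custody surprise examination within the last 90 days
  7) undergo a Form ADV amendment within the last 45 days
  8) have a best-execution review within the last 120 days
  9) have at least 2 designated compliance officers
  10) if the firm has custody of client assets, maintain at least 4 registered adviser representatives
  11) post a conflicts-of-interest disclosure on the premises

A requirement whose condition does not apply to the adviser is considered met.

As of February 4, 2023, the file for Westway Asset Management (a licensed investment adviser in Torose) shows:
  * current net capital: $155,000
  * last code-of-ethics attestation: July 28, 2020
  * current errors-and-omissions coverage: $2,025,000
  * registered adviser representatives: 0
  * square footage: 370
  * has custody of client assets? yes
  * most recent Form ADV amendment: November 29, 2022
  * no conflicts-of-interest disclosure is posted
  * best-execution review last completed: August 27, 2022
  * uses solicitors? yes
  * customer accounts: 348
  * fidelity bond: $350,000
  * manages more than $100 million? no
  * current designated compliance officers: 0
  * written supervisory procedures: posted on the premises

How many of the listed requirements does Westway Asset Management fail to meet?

1. condition 'uses solicitors' holds; net capital $155,000 < $170,000 → not met
2. written supervisory procedures present → met
3. fidelity bond $350,000 < $400,000 → not met
4. code-of-ethics attestation 921 days ago vs limit 730 → not met
5. errors-and-omissions coverage $2,025,000 < $2,250,000 → not met
6. condition 'manages more than $100 million' does not hold → requirement n/a → met
7. Form ADV amendment 67 days ago vs limit 45 → not met
8. best-execution review 161 days ago vs limit 120 → not met
9. designated compliance officers 0 < 2 → not met
10. condition 'has custody of client assets' holds; registered adviser representatives 0 < 4 → not met
11. conflicts-of-interest disclosure absent → not met
Not met: 9 of 11

9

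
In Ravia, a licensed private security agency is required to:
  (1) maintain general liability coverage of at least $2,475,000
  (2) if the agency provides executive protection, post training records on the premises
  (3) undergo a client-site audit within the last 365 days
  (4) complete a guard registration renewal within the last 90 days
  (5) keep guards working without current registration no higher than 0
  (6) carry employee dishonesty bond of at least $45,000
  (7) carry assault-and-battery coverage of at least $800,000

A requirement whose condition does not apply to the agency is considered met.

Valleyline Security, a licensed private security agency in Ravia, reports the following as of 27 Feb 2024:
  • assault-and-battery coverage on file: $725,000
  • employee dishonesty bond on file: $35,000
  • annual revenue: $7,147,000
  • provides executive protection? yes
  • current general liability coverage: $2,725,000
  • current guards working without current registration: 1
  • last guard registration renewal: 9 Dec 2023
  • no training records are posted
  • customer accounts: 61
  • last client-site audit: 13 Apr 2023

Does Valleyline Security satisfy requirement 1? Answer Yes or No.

1. general liability coverage $2,725,000 ≥ $2,475,000 → met

Yes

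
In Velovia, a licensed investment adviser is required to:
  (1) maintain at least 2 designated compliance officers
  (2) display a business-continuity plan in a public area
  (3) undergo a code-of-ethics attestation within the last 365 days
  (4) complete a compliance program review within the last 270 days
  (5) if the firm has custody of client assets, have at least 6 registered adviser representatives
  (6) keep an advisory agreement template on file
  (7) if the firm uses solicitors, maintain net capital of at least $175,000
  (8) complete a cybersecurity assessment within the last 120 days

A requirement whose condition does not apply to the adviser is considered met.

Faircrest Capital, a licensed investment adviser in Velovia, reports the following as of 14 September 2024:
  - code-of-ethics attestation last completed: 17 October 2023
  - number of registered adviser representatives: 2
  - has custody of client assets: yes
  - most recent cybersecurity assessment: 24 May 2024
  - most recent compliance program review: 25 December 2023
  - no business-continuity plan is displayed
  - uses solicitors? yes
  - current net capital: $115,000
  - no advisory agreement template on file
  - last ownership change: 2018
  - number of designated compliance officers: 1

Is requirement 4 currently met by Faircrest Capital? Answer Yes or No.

4. compliance program review 264 days ago vs limit 270 → met

Yes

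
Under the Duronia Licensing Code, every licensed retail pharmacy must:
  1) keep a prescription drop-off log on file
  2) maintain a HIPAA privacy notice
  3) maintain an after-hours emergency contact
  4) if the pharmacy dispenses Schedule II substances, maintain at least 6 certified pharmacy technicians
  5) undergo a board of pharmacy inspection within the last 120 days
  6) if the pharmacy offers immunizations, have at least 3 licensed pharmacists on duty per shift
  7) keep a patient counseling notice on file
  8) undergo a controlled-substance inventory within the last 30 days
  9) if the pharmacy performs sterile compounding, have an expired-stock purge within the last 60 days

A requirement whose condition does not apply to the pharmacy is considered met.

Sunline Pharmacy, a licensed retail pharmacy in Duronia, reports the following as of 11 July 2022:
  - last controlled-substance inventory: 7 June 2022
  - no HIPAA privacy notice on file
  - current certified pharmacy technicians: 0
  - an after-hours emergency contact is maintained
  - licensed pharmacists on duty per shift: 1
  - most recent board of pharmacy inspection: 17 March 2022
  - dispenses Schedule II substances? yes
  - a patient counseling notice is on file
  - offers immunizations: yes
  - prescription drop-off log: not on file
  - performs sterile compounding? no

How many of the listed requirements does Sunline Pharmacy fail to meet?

5

1. prescription drop-off log absent → not met
2. HIPAA privacy notice absent → not met
3. after-hours emergency contact present → met
4. condition 'dispenses Schedule II substances' holds; certified pharmacy technicians 0 < 6 → not met
5. board of pharmacy inspection 116 days ago vs limit 120 → met
6. condition 'offers immunizations' holds; licensed pharmacists on duty per shift 1 < 3 → not met
7. patient counseling notice present → met
8. controlled-substance inventory 34 days ago vs limit 30 → not met
9. condition 'performs sterile compounding' does not hold → requirement n/a → met
Not met: 5 of 9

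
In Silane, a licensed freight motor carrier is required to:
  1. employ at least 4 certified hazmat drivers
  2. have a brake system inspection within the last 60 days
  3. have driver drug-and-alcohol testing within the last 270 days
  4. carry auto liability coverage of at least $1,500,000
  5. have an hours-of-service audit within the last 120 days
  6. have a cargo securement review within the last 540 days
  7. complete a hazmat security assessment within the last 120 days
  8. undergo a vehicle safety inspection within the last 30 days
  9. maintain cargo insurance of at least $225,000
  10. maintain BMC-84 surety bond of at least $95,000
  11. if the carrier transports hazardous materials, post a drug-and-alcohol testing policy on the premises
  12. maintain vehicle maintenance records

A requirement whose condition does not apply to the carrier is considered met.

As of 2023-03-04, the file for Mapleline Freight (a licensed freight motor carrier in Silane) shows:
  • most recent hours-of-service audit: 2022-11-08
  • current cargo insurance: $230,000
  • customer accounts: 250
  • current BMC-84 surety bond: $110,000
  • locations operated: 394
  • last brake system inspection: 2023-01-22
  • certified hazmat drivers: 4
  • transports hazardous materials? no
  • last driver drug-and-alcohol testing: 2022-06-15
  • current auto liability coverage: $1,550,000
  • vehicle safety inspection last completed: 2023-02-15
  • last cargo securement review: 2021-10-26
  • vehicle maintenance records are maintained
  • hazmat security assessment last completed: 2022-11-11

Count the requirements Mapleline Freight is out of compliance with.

0

1. certified hazmat drivers 4 ≥ 4 → met
2. brake system inspection 41 days ago vs limit 60 → met
3. driver drug-and-alcohol testing 262 days ago vs limit 270 → met
4. auto liability coverage $1,550,000 ≥ $1,500,000 → met
5. hours-of-service audit 116 days ago vs limit 120 → met
6. cargo securement review 494 days ago vs limit 540 → met
7. hazmat security assessment 113 days ago vs limit 120 → met
8. vehicle safety inspection 17 days ago vs limit 30 → met
9. cargo insurance $230,000 ≥ $225,000 → met
10. BMC-84 surety bond $110,000 ≥ $95,000 → met
11. condition 'transports hazardous materials' does not hold → requirement n/a → met
12. vehicle maintenance records present → met
Not met: 0 of 12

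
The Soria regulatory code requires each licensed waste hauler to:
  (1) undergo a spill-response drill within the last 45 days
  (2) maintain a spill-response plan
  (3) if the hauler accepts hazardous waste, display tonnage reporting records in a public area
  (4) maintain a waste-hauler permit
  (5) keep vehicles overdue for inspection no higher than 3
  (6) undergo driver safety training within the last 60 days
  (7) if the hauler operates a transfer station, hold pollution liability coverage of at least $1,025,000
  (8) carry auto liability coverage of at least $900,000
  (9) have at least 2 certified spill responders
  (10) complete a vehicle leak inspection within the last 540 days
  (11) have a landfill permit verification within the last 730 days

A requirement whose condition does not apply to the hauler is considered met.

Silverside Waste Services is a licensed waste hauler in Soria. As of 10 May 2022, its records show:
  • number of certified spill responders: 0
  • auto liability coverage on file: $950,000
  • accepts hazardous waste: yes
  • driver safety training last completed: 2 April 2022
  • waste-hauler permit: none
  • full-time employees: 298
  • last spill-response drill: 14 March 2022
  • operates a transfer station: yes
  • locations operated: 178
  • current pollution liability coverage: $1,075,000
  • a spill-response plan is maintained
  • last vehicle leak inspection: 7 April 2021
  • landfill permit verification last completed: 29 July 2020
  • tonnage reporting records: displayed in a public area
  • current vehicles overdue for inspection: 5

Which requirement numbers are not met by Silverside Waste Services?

1. spill-response drill 57 days ago vs limit 45 → not met
2. spill-response plan present → met
3. condition 'accepts hazardous waste' holds; tonnage reporting records present → met
4. waste-hauler permit absent → not met
5. vehicles overdue for inspection 5 > 3 → not met
6. driver safety training 38 days ago vs limit 60 → met
7. condition 'operates a transfer station' holds; pollution liability coverage $1,075,000 ≥ $1,025,000 → met
8. auto liability coverage $950,000 ≥ $900,000 → met
9. certified spill responders 0 < 2 → not met
10. vehicle leak inspection 398 days ago vs limit 540 → met
11. landfill permit verification 650 days ago vs limit 730 → met
Not met: 1, 4, 5, 9

1, 4, 5, 9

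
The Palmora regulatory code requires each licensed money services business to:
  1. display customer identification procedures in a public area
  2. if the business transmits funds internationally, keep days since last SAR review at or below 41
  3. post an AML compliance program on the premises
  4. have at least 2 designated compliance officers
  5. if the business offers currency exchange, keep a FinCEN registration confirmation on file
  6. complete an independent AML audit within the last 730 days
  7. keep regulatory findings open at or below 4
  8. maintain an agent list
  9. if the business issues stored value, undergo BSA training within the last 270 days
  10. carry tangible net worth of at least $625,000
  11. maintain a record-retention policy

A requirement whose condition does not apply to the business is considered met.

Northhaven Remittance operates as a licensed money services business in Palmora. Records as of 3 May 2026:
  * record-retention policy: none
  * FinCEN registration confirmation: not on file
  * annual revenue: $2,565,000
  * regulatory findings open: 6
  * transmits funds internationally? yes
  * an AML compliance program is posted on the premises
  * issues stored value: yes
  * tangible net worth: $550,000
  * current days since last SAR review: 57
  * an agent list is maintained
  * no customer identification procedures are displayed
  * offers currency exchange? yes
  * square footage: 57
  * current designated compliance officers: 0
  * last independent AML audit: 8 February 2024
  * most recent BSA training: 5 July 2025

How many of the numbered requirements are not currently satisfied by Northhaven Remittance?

9

1. customer identification procedures absent → not met
2. condition 'transmits funds internationally' holds; days since last SAR review 57 > 41 → not met
3. AML compliance program present → met
4. designated compliance officers 0 < 2 → not met
5. condition 'offers currency exchange' holds; FinCEN registration confirmation absent → not met
6. independent AML audit 815 days ago vs limit 730 → not met
7. regulatory findings open 6 > 4 → not met
8. agent list present → met
9. condition 'issues stored value' holds; BSA training 302 days ago vs limit 270 → not met
10. tangible net worth $550,000 < $625,000 → not met
11. record-retention policy absent → not met
Not met: 9 of 11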